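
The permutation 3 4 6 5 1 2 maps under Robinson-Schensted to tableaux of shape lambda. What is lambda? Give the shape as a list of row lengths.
Row-insert each entry into an empty tableau.

After inserting 3: P = [[3]].
After inserting 4: P = [[3, 4]].
After inserting 6: P = [[3, 4, 6]].
After inserting 5: P = [[3, 4, 5], [6]].
After inserting 1: P = [[1, 4, 5], [3], [6]].
After inserting 2: P = [[1, 2, 5], [3, 4], [6]].

The final insertion tableau P = [[1, 2, 5], [3, 4], [6]] has shape [3, 2, 1].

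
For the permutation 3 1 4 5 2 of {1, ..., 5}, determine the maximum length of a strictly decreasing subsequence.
2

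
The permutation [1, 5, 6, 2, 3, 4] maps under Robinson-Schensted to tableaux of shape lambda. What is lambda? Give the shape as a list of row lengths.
Row-insert each entry into an empty tableau.

After inserting 1: P = [[1]].
After inserting 5: P = [[1, 5]].
After inserting 6: P = [[1, 5, 6]].
After inserting 2: P = [[1, 2, 6], [5]].
After inserting 3: P = [[1, 2, 3], [5, 6]].
After inserting 4: P = [[1, 2, 3, 4], [5, 6]].

The final insertion tableau P = [[1, 2, 3, 4], [5, 6]] has shape [4, 2].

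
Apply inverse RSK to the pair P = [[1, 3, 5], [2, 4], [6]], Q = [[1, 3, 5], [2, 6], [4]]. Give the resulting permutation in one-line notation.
Reverse the RSK construction: for i from n down to 1, find the cell of Q containing i, remove the entry at that cell from P, and reverse-bump it up through P; the value ejected from row 1 is w(i).

Step i=6: Q has 6 at row 2, column 2; remove 4 from row 2 of P and reverse-bump: 4 enters row 1 and ejects 3. So w(6) = 3. P is now [[1, 4, 5], [2], [6]].
Step i=5: Q has 5 at row 1, column 3; remove that cell from P, ejecting 5. So w(5) = 5. P is now [[1, 4], [2], [6]].
Step i=4: Q has 4 at row 3, column 1; remove 6 from row 3 of P and reverse-bump: 6 enters row 2 and ejects 2; 2 enters row 1 and ejects 1. So w(4) = 1. P is now [[2, 4], [6]].
Step i=3: Q has 3 at row 1, column 2; remove that cell from P, ejecting 4. So w(3) = 4. P is now [[2], [6]].
Step i=2: Q has 2 at row 2, column 1; remove 6 from row 2 of P and reverse-bump: 6 enters row 1 and ejects 2. So w(2) = 2. P is now [[6]].
Step i=1: Q has 1 at row 1, column 1; remove that cell from P, ejecting 6. So w(1) = 6. P is now [].

So w = 6 2 4 1 5 3.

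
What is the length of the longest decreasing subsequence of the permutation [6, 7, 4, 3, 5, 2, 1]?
5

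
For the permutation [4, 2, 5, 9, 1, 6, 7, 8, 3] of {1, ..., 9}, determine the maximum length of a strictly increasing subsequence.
5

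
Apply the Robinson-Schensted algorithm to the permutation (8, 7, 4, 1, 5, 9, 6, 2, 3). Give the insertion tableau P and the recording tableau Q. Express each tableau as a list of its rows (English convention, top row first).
P = [[1, 2, 3], [4, 5, 6], [7, 9], [8]], Q = [[1, 5, 6], [2, 7, 9], [3, 8], [4]]

Insert each entry of the permutation into P by Schensted row insertion, recording in Q the position of each new cell.

After inserting 8: P = [[8]].
After inserting 7: P = [[7], [8]].
After inserting 4: P = [[4], [7], [8]].
After inserting 1: P = [[1], [4], [7], [8]].
After inserting 5: P = [[1, 5], [4], [7], [8]].
After inserting 9: P = [[1, 5, 9], [4], [7], [8]].
After inserting 6: P = [[1, 5, 6], [4, 9], [7], [8]].
After inserting 2: P = [[1, 2, 6], [4, 5], [7, 9], [8]].
After inserting 3: P = [[1, 2, 3], [4, 5, 6], [7, 9], [8]].

So P = [[1, 2, 3], [4, 5, 6], [7, 9], [8]], Q = [[1, 5, 6], [2, 7, 9], [3, 8], [4]].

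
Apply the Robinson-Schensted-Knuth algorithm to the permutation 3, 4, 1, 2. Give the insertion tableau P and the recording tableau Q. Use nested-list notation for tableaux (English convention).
Insert each entry of the permutation into P by Schensted row insertion, recording in Q the position of each new cell.

Insert 3: appended to row 1. P = [[3]], Q = [[1]].
Insert 4: appended to row 1. P = [[3, 4]], Q = [[1, 2]].
Insert 1: 1 bumps 3 from row 1; 3 starts row 2. P = [[1, 4], [3]], Q = [[1, 2], [3]].
Insert 2: 2 bumps 4 from row 1; 4 appends to row 2. P = [[1, 2], [3, 4]], Q = [[1, 2], [3, 4]].

So P = [[1, 2], [3, 4]], Q = [[1, 2], [3, 4]].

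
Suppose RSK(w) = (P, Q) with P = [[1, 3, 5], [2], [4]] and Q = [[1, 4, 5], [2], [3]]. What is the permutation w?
Reverse the RSK construction: for i from n down to 1, find the cell of Q containing i, remove the entry at that cell from P, and reverse-bump it up through P; the value ejected from row 1 is w(i).

Step i=5: Q has 5 at row 1, column 3; remove that cell from P, ejecting 5. So w(5) = 5. P is now [[1, 3], [2], [4]].
Step i=4: Q has 4 at row 1, column 2; remove that cell from P, ejecting 3. So w(4) = 3. P is now [[1], [2], [4]].
Step i=3: Q has 3 at row 3, column 1; remove 4 from row 3 of P and reverse-bump: 4 enters row 2 and ejects 2; 2 enters row 1 and ejects 1. So w(3) = 1. P is now [[2], [4]].
Step i=2: Q has 2 at row 2, column 1; remove 4 from row 2 of P and reverse-bump: 4 enters row 1 and ejects 2. So w(2) = 2. P is now [[4]].
Step i=1: Q has 1 at row 1, column 1; remove that cell from P, ejecting 4. So w(1) = 4. P is now [].

So w = 4 2 1 3 5.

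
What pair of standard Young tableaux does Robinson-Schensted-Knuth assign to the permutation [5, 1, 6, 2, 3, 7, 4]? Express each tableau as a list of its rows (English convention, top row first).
Insert each entry of the permutation into P by Schensted row insertion, recording in Q the position of each new cell.

After inserting 5: P = [[5]].
After inserting 1: P = [[1], [5]].
After inserting 6: P = [[1, 6], [5]].
After inserting 2: P = [[1, 2], [5, 6]].
After inserting 3: P = [[1, 2, 3], [5, 6]].
After inserting 7: P = [[1, 2, 3, 7], [5, 6]].
After inserting 4: P = [[1, 2, 3, 4], [5, 6, 7]].

So P = [[1, 2, 3, 4], [5, 6, 7]], Q = [[1, 3, 5, 6], [2, 4, 7]].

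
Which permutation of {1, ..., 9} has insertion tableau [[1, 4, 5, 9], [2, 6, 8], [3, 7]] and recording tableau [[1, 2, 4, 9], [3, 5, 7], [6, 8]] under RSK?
Reverse the RSK construction: for i from n down to 1, find the cell of Q containing i, remove the entry at that cell from P, and reverse-bump it up through P; the value ejected from row 1 is w(i).

Step i=9: Q has 9 at row 1, column 4; remove that cell from P, ejecting 9. So w(9) = 9. P is now [[1, 4, 5], [2, 6, 8], [3, 7]].
Step i=8: Q has 8 at row 3, column 2; remove 7 from row 3 of P and reverse-bump: 7 enters row 2 and ejects 6; 6 enters row 1 and ejects 5. So w(8) = 5. P is now [[1, 4, 6], [2, 7, 8], [3]].
Step i=7: Q has 7 at row 2, column 3; remove 8 from row 2 of P and reverse-bump: 8 enters row 1 and ejects 6. So w(7) = 6. P is now [[1, 4, 8], [2, 7], [3]].
Step i=6: Q has 6 at row 3, column 1; remove 3 from row 3 of P and reverse-bump: 3 enters row 2 and ejects 2; 2 enters row 1 and ejects 1. So w(6) = 1. P is now [[2, 4, 8], [3, 7]].
Step i=5: Q has 5 at row 2, column 2; remove 7 from row 2 of P and reverse-bump: 7 enters row 1 and ejects 4. So w(5) = 4. P is now [[2, 7, 8], [3]].
Step i=4: Q has 4 at row 1, column 3; remove that cell from P, ejecting 8. So w(4) = 8. P is now [[2, 7], [3]].
Step i=3: Q has 3 at row 2, column 1; remove 3 from row 2 of P and reverse-bump: 3 enters row 1 and ejects 2. So w(3) = 2. P is now [[3, 7]].
Step i=2: Q has 2 at row 1, column 2; remove that cell from P, ejecting 7. So w(2) = 7. P is now [[3]].
Step i=1: Q has 1 at row 1, column 1; remove that cell from P, ejecting 3. So w(1) = 3. P is now [].

So w = 3 7 2 8 4 1 6 5 9.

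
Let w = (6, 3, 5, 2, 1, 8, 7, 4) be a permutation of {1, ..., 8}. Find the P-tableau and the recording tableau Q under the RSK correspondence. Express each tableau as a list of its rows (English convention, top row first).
Insert each entry of the permutation into P by Schensted row insertion, recording in Q the position of each new cell.

Insert 6: appended to row 1. P = [[6]].
Insert 3: 3 bumps 6 from row 1; 6 starts row 2. P = [[3], [6]].
Insert 5: appended to row 1. P = [[3, 5], [6]].
Insert 2: 2 bumps 3 from row 1; 3 bumps 6 from row 2; 6 starts row 3. P = [[2, 5], [3], [6]].
Insert 1: 1 bumps 2 from row 1; 2 bumps 3 from row 2; 3 bumps 6 from row 3; 6 starts row 4. P = [[1, 5], [2], [3], [6]].
Insert 8: appended to row 1. P = [[1, 5, 8], [2], [3], [6]].
Insert 7: 7 bumps 8 from row 1; 8 appends to row 2. P = [[1, 5, 7], [2, 8], [3], [6]].
Insert 4: 4 bumps 5 from row 1; 5 bumps 8 from row 2; 8 appends to row 3. P = [[1, 4, 7], [2, 5], [3, 8], [6]].

So P = [[1, 4, 7], [2, 5], [3, 8], [6]], Q = [[1, 3, 6], [2, 7], [4, 8], [5]].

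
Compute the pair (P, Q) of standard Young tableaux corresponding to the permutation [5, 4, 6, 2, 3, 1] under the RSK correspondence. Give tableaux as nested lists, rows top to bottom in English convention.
Insert each entry of the permutation into P by Schensted row insertion, recording in Q the position of each new cell.

Insert 5: appended to row 1. P = [[5]].
Insert 4: 4 bumps 5 from row 1; 5 starts row 2. P = [[4], [5]].
Insert 6: appended to row 1. P = [[4, 6], [5]].
Insert 2: 2 bumps 4 from row 1; 4 bumps 5 from row 2; 5 starts row 3. P = [[2, 6], [4], [5]].
Insert 3: 3 bumps 6 from row 1; 6 appends to row 2. P = [[2, 3], [4, 6], [5]].
Insert 1: 1 bumps 2 from row 1; 2 bumps 4 from row 2; 4 bumps 5 from row 3; 5 starts row 4. P = [[1, 3], [2, 6], [4], [5]].

So P = [[1, 3], [2, 6], [4], [5]], Q = [[1, 3], [2, 5], [4], [6]].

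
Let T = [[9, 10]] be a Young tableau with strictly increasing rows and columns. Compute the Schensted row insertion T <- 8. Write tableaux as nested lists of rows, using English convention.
In row 1, 8 replaces 9 (the leftmost entry greater than 8); 9 is bumped to row 2. 9 starts a new row 2. The new tableau is [[8, 10], [9]].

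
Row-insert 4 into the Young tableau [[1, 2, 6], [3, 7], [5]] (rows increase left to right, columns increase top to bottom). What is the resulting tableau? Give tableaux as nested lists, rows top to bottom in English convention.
[[1, 2, 4], [3, 6], [5, 7]]

In row 1, 4 replaces 6 (the leftmost entry greater than 4); 6 is bumped to row 2. In row 2, 6 replaces 7 (the leftmost entry greater than 6); 7 is bumped to row 3. 7 is appended to row 3. The new tableau is [[1, 2, 4], [3, 6], [5, 7]].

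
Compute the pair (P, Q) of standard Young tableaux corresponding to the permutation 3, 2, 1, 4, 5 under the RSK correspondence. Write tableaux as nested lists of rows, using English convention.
P = [[1, 4, 5], [2], [3]], Q = [[1, 4, 5], [2], [3]]

Insert each entry of the permutation into P by Schensted row insertion, recording in Q the position of each new cell.

Insert 3: appended to row 1. P = [[3]].
Insert 2: 2 bumps 3 from row 1; 3 starts row 2. P = [[2], [3]].
Insert 1: 1 bumps 2 from row 1; 2 bumps 3 from row 2; 3 starts row 3. P = [[1], [2], [3]].
Insert 4: appended to row 1. P = [[1, 4], [2], [3]].
Insert 5: appended to row 1. P = [[1, 4, 5], [2], [3]].

So P = [[1, 4, 5], [2], [3]], Q = [[1, 4, 5], [2], [3]].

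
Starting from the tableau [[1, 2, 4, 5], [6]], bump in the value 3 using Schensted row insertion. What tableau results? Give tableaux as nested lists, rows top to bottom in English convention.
In row 1, 3 replaces 4 (the leftmost entry greater than 3); 4 is bumped to row 2. In row 2, 4 replaces 6 (the leftmost entry greater than 4); 6 is bumped to row 3. 6 starts a new row 3. The new tableau is [[1, 2, 3, 5], [4], [6]].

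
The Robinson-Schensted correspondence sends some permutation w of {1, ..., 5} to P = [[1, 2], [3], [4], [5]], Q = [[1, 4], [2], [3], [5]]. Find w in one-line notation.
Reverse RSK: for i = n, n-1, ..., 1, locate i in Q, remove the corresponding corner cell from P, and reverse-bump its entry up through P; the value ejected from row 1 is w(i).

So w = 5 4 1 3 2.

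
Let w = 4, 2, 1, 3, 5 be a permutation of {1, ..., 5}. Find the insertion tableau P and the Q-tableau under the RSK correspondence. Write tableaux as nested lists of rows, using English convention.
P = [[1, 3, 5], [2], [4]], Q = [[1, 4, 5], [2], [3]]

Insert each entry of the permutation into P by Schensted row insertion, recording in Q the position of each new cell.

Insert 4: appended to row 1. P = [[4]].
Insert 2: 2 bumps 4 from row 1; 4 starts row 2. P = [[2], [4]].
Insert 1: 1 bumps 2 from row 1; 2 bumps 4 from row 2; 4 starts row 3. P = [[1], [2], [4]].
Insert 3: appended to row 1. P = [[1, 3], [2], [4]].
Insert 5: appended to row 1. P = [[1, 3, 5], [2], [4]].

So P = [[1, 3, 5], [2], [4]], Q = [[1, 4, 5], [2], [3]].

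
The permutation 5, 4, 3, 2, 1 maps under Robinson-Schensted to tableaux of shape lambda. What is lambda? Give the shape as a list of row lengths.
Row-insert each entry into an empty tableau.

After inserting 5: P = [[5]].
After inserting 4: P = [[4], [5]].
After inserting 3: P = [[3], [4], [5]].
After inserting 2: P = [[2], [3], [4], [5]].
After inserting 1: P = [[1], [2], [3], [4], [5]].

The final insertion tableau P = [[1], [2], [3], [4], [5]] has shape [1, 1, 1, 1, 1].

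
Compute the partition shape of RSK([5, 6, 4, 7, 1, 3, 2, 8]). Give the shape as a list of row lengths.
Row-insert each entry into an empty tableau.

After inserting 5: P = [[5]].
After inserting 6: P = [[5, 6]].
After inserting 4: P = [[4, 6], [5]].
After inserting 7: P = [[4, 6, 7], [5]].
After inserting 1: P = [[1, 6, 7], [4], [5]].
After inserting 3: P = [[1, 3, 7], [4, 6], [5]].
After inserting 2: P = [[1, 2, 7], [3, 6], [4], [5]].
After inserting 8: P = [[1, 2, 7, 8], [3, 6], [4], [5]].

The final insertion tableau P = [[1, 2, 7, 8], [3, 6], [4], [5]] has shape [4, 2, 1, 1].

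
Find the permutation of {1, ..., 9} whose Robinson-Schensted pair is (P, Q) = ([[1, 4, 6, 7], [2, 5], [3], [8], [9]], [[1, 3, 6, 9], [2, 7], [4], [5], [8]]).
9 3 8 5 2 6 4 1 7

Reverse the RSK construction: for i from n down to 1, find the cell of Q containing i, remove the entry at that cell from P, and reverse-bump it up through P; the value ejected from row 1 is w(i).

Step i=9: Q has 9 at row 1, column 4; remove that cell from P, ejecting 7. So w(9) = 7. P is now [[1, 4, 6], [2, 5], [3], [8], [9]].
Step i=8: Q has 8 at row 5, column 1; remove 9 from row 5 of P and reverse-bump: 9 enters row 4 and ejects 8; 8 enters row 3 and ejects 3; 3 enters row 2 and ejects 2; 2 enters row 1 and ejects 1. So w(8) = 1. P is now [[2, 4, 6], [3, 5], [8], [9]].
Step i=7: Q has 7 at row 2, column 2; remove 5 from row 2 of P and reverse-bump: 5 enters row 1 and ejects 4. So w(7) = 4. P is now [[2, 5, 6], [3], [8], [9]].
Step i=6: Q has 6 at row 1, column 3; remove that cell from P, ejecting 6. So w(6) = 6. P is now [[2, 5], [3], [8], [9]].
Step i=5: Q has 5 at row 4, column 1; remove 9 from row 4 of P and reverse-bump: 9 enters row 3 and ejects 8; 8 enters row 2 and ejects 3; 3 enters row 1 and ejects 2. So w(5) = 2. P is now [[3, 5], [8], [9]].
Step i=4: Q has 4 at row 3, column 1; remove 9 from row 3 of P and reverse-bump: 9 enters row 2 and ejects 8; 8 enters row 1 and ejects 5. So w(4) = 5. P is now [[3, 8], [9]].
Step i=3: Q has 3 at row 1, column 2; remove that cell from P, ejecting 8. So w(3) = 8. P is now [[3], [9]].
Step i=2: Q has 2 at row 2, column 1; remove 9 from row 2 of P and reverse-bump: 9 enters row 1 and ejects 3. So w(2) = 3. P is now [[9]].
Step i=1: Q has 1 at row 1, column 1; remove that cell from P, ejecting 9. So w(1) = 9. P is now [].

So w = 9 3 8 5 2 6 4 1 7.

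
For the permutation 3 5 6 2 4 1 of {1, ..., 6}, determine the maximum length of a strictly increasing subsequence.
3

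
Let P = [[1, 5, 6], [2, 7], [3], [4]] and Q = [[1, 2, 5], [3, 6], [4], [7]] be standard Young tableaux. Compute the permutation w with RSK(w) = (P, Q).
4 5 3 2 7 6 1

Reverse the RSK construction: for i from n down to 1, find the cell of Q containing i, remove the entry at that cell from P, and reverse-bump it up through P; the value ejected from row 1 is w(i).

Step i=7: Q has 7 at row 4, column 1; remove 4 from row 4 of P and reverse-bump: 4 enters row 3 and ejects 3; 3 enters row 2 and ejects 2; 2 enters row 1 and ejects 1. So w(7) = 1. P is now [[2, 5, 6], [3, 7], [4]].
Step i=6: Q has 6 at row 2, column 2; remove 7 from row 2 of P and reverse-bump: 7 enters row 1 and ejects 6. So w(6) = 6. P is now [[2, 5, 7], [3], [4]].
Step i=5: Q has 5 at row 1, column 3; remove that cell from P, ejecting 7. So w(5) = 7. P is now [[2, 5], [3], [4]].
Step i=4: Q has 4 at row 3, column 1; remove 4 from row 3 of P and reverse-bump: 4 enters row 2 and ejects 3; 3 enters row 1 and ejects 2. So w(4) = 2. P is now [[3, 5], [4]].
Step i=3: Q has 3 at row 2, column 1; remove 4 from row 2 of P and reverse-bump: 4 enters row 1 and ejects 3. So w(3) = 3. P is now [[4, 5]].
Step i=2: Q has 2 at row 1, column 2; remove that cell from P, ejecting 5. So w(2) = 5. P is now [[4]].
Step i=1: Q has 1 at row 1, column 1; remove that cell from P, ejecting 4. So w(1) = 4. P is now [].

So w = 4 5 3 2 7 6 1.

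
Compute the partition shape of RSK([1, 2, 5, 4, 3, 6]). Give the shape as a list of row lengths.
Row-insert each entry into an empty tableau.

After inserting 1: P = [[1]].
After inserting 2: P = [[1, 2]].
After inserting 5: P = [[1, 2, 5]].
After inserting 4: P = [[1, 2, 4], [5]].
After inserting 3: P = [[1, 2, 3], [4], [5]].
After inserting 6: P = [[1, 2, 3, 6], [4], [5]].

The final insertion tableau P = [[1, 2, 3, 6], [4], [5]] has shape [4, 1, 1].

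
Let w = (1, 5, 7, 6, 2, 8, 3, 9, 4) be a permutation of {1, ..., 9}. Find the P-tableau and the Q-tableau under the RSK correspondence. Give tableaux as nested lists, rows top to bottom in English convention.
P = [[1, 2, 3, 4, 9], [5, 6, 8], [7]], Q = [[1, 2, 3, 6, 8], [4, 7, 9], [5]]

Insert each entry of the permutation into P by Schensted row insertion, recording in Q the position of each new cell.

Insert 1: appended to row 1. P = [[1]].
Insert 5: appended to row 1. P = [[1, 5]].
Insert 7: appended to row 1. P = [[1, 5, 7]].
Insert 6: 6 bumps 7 from row 1; 7 starts row 2. P = [[1, 5, 6], [7]].
Insert 2: 2 bumps 5 from row 1; 5 bumps 7 from row 2; 7 starts row 3. P = [[1, 2, 6], [5], [7]].
Insert 8: appended to row 1. P = [[1, 2, 6, 8], [5], [7]].
Insert 3: 3 bumps 6 from row 1; 6 appends to row 2. P = [[1, 2, 3, 8], [5, 6], [7]].
Insert 9: appended to row 1. P = [[1, 2, 3, 8, 9], [5, 6], [7]].
Insert 4: 4 bumps 8 from row 1; 8 appends to row 2. P = [[1, 2, 3, 4, 9], [5, 6, 8], [7]].

So P = [[1, 2, 3, 4, 9], [5, 6, 8], [7]], Q = [[1, 2, 3, 6, 8], [4, 7, 9], [5]].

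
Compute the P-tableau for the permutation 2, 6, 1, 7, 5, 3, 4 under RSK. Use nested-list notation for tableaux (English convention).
Insert 2: appended to row 1. P = [[2]].
Insert 6: appended to row 1. P = [[2, 6]].
Insert 1: 1 bumps 2 from row 1; 2 starts row 2. P = [[1, 6], [2]].
Insert 7: appended to row 1. P = [[1, 6, 7], [2]].
Insert 5: 5 bumps 6 from row 1; 6 appends to row 2. P = [[1, 5, 7], [2, 6]].
Insert 3: 3 bumps 5 from row 1; 5 bumps 6 from row 2; 6 starts row 3. P = [[1, 3, 7], [2, 5], [6]].
Insert 4: 4 bumps 7 from row 1; 7 appends to row 2. P = [[1, 3, 4], [2, 5, 7], [6]].

So P = [[1, 3, 4], [2, 5, 7], [6]].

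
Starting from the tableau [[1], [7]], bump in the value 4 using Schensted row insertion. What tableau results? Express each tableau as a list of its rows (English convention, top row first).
4 is larger than every entry of row 1, so it is appended to row 1. The new tableau is [[1, 4], [7]].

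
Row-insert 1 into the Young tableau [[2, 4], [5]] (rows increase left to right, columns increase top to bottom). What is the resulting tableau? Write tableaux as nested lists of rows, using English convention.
[[1, 4], [2], [5]]

In row 1, 1 replaces 2 (the leftmost entry greater than 1); 2 is bumped to row 2. In row 2, 2 replaces 5 (the leftmost entry greater than 2); 5 is bumped to row 3. 5 starts a new row 3. The new tableau is [[1, 4], [2], [5]].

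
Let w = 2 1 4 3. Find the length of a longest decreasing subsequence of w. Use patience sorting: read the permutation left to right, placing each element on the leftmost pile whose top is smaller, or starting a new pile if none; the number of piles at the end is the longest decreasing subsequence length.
2

2: new pile. tops = [2]
1: new pile. tops = [2, 1]
4: onto pile 1 (replacing 2). tops = [4, 1]
3: onto pile 2 (replacing 1). tops = [4, 3]

2 piles, so the longest decreasing subsequence has length 2.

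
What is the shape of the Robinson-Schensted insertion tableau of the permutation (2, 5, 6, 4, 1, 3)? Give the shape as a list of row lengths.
Row-insert each entry into an empty tableau.

After inserting 2: P = [[2]].
After inserting 5: P = [[2, 5]].
After inserting 6: P = [[2, 5, 6]].
After inserting 4: P = [[2, 4, 6], [5]].
After inserting 1: P = [[1, 4, 6], [2], [5]].
After inserting 3: P = [[1, 3, 6], [2, 4], [5]].

The final insertion tableau P = [[1, 3, 6], [2, 4], [5]] has shape [3, 2, 1].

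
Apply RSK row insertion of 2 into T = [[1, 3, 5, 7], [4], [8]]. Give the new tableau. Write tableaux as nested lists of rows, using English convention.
In row 1, 2 replaces 3 (the leftmost entry greater than 2); 3 is bumped to row 2. In row 2, 3 replaces 4 (the leftmost entry greater than 3); 4 is bumped to row 3. In row 3, 4 replaces 8 (the leftmost entry greater than 4); 8 is bumped to row 4. 8 starts a new row 4. The new tableau is [[1, 2, 5, 7], [3], [4], [8]].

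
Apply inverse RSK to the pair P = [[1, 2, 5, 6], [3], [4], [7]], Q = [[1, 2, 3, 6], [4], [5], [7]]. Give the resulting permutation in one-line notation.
1 4 7 5 3 6 2

Reverse the RSK construction: for i from n down to 1, find the cell of Q containing i, remove the entry at that cell from P, and reverse-bump it up through P; the value ejected from row 1 is w(i).

Step i=7: Q has 7 at row 4, column 1; remove 7 from row 4 of P and reverse-bump: 7 enters row 3 and ejects 4; 4 enters row 2 and ejects 3; 3 enters row 1 and ejects 2. So w(7) = 2. P is now [[1, 3, 5, 6], [4], [7]].
Step i=6: Q has 6 at row 1, column 4; remove that cell from P, ejecting 6. So w(6) = 6. P is now [[1, 3, 5], [4], [7]].
Step i=5: Q has 5 at row 3, column 1; remove 7 from row 3 of P and reverse-bump: 7 enters row 2 and ejects 4; 4 enters row 1 and ejects 3. So w(5) = 3. P is now [[1, 4, 5], [7]].
Step i=4: Q has 4 at row 2, column 1; remove 7 from row 2 of P and reverse-bump: 7 enters row 1 and ejects 5. So w(4) = 5. P is now [[1, 4, 7]].
Step i=3: Q has 3 at row 1, column 3; remove that cell from P, ejecting 7. So w(3) = 7. P is now [[1, 4]].
Step i=2: Q has 2 at row 1, column 2; remove that cell from P, ejecting 4. So w(2) = 4. P is now [[1]].
Step i=1: Q has 1 at row 1, column 1; remove that cell from P, ejecting 1. So w(1) = 1. P is now [].

So w = 1 4 7 5 3 6 2.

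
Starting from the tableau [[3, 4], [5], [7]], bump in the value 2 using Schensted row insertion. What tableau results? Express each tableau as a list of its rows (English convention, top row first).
[[2, 4], [3], [5], [7]]

In row 1, 2 replaces 3 (the leftmost entry greater than 2); 3 is bumped to row 2. In row 2, 3 replaces 5 (the leftmost entry greater than 3); 5 is bumped to row 3. In row 3, 5 replaces 7 (the leftmost entry greater than 5); 7 is bumped to row 4. 7 starts a new row 4. The new tableau is [[2, 4], [3], [5], [7]].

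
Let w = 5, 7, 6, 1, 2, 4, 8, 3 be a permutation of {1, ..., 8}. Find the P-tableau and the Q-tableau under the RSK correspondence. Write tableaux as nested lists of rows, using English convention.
Insert each entry of the permutation into P by Schensted row insertion, recording in Q the position of each new cell.

Insert 5: appended to row 1. P = [[5]].
Insert 7: appended to row 1. P = [[5, 7]].
Insert 6: 6 bumps 7 from row 1; 7 starts row 2. P = [[5, 6], [7]].
Insert 1: 1 bumps 5 from row 1; 5 bumps 7 from row 2; 7 starts row 3. P = [[1, 6], [5], [7]].
Insert 2: 2 bumps 6 from row 1; 6 appends to row 2. P = [[1, 2], [5, 6], [7]].
Insert 4: appended to row 1. P = [[1, 2, 4], [5, 6], [7]].
Insert 8: appended to row 1. P = [[1, 2, 4, 8], [5, 6], [7]].
Insert 3: 3 bumps 4 from row 1; 4 bumps 5 from row 2; 5 bumps 7 from row 3; 7 starts row 4. P = [[1, 2, 3, 8], [4, 6], [5], [7]].

So P = [[1, 2, 3, 8], [4, 6], [5], [7]], Q = [[1, 2, 6, 7], [3, 5], [4], [8]].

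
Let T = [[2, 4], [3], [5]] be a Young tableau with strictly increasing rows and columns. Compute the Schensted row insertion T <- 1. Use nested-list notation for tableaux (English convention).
In row 1, 1 replaces 2 (the leftmost entry greater than 1); 2 is bumped to row 2. In row 2, 2 replaces 3 (the leftmost entry greater than 2); 3 is bumped to row 3. In row 3, 3 replaces 5 (the leftmost entry greater than 3); 5 is bumped to row 4. 5 starts a new row 4. The new tableau is [[1, 4], [2], [3], [5]].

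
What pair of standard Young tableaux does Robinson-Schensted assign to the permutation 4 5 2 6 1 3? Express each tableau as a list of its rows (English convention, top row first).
Insert each entry of the permutation into P by Schensted row insertion, recording in Q the position of each new cell.

After inserting 4: P = [[4]].
After inserting 5: P = [[4, 5]].
After inserting 2: P = [[2, 5], [4]].
After inserting 6: P = [[2, 5, 6], [4]].
After inserting 1: P = [[1, 5, 6], [2], [4]].
After inserting 3: P = [[1, 3, 6], [2, 5], [4]].

So P = [[1, 3, 6], [2, 5], [4]], Q = [[1, 2, 4], [3, 6], [5]].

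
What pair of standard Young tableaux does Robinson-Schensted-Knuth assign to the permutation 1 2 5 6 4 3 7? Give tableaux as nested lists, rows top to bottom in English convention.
Insert each entry of the permutation into P by Schensted row insertion, recording in Q the position of each new cell.

After inserting 1: P = [[1]].
After inserting 2: P = [[1, 2]].
After inserting 5: P = [[1, 2, 5]].
After inserting 6: P = [[1, 2, 5, 6]].
After inserting 4: P = [[1, 2, 4, 6], [5]].
After inserting 3: P = [[1, 2, 3, 6], [4], [5]].
After inserting 7: P = [[1, 2, 3, 6, 7], [4], [5]].

So P = [[1, 2, 3, 6, 7], [4], [5]], Q = [[1, 2, 3, 4, 7], [5], [6]].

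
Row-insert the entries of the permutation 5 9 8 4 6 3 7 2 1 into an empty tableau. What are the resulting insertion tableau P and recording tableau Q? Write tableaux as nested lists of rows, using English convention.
Insert each entry of the permutation into P by Schensted row insertion, recording in Q the position of each new cell.

Insert 5: appended to row 1. P = [[5]], Q = [[1]].
Insert 9: appended to row 1. P = [[5, 9]], Q = [[1, 2]].
Insert 8: 8 bumps 9 from row 1; 9 starts row 2. P = [[5, 8], [9]], Q = [[1, 2], [3]].
Insert 4: 4 bumps 5 from row 1; 5 bumps 9 from row 2; 9 starts row 3. P = [[4, 8], [5], [9]], Q = [[1, 2], [3], [4]].
Insert 6: 6 bumps 8 from row 1; 8 appends to row 2. P = [[4, 6], [5, 8], [9]], Q = [[1, 2], [3, 5], [4]].
Insert 3: 3 bumps 4 from row 1; 4 bumps 5 from row 2; 5 bumps 9 from row 3; 9 starts row 4. P = [[3, 6], [4, 8], [5], [9]], Q = [[1, 2], [3, 5], [4], [6]].
Insert 7: appended to row 1. P = [[3, 6, 7], [4, 8], [5], [9]], Q = [[1, 2, 7], [3, 5], [4], [6]].
Insert 2: 2 bumps 3 from row 1; 3 bumps 4 from row 2; 4 bumps 5 from row 3; 5 bumps 9 from row 4; 9 starts row 5. P = [[2, 6, 7], [3, 8], [4], [5], [9]], Q = [[1, 2, 7], [3, 5], [4], [6], [8]].
Insert 1: 1 bumps 2 from row 1; 2 bumps 3 from row 2; 3 bumps 4 from row 3; 4 bumps 5 from row 4; 5 bumps 9 from row 5; 9 starts row 6. P = [[1, 6, 7], [2, 8], [3], [4], [5], [9]], Q = [[1, 2, 7], [3, 5], [4], [6], [8], [9]].

So P = [[1, 6, 7], [2, 8], [3], [4], [5], [9]], Q = [[1, 2, 7], [3, 5], [4], [6], [8], [9]].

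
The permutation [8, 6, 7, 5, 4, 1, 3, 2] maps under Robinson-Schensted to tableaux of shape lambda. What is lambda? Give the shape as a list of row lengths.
[2, 2, 1, 1, 1, 1]

Row-insert each entry into an empty tableau.

After inserting 8: P = [[8]].
After inserting 6: P = [[6], [8]].
After inserting 7: P = [[6, 7], [8]].
After inserting 5: P = [[5, 7], [6], [8]].
After inserting 4: P = [[4, 7], [5], [6], [8]].
After inserting 1: P = [[1, 7], [4], [5], [6], [8]].
After inserting 3: P = [[1, 3], [4, 7], [5], [6], [8]].
After inserting 2: P = [[1, 2], [3, 7], [4], [5], [6], [8]].

The final insertion tableau P = [[1, 2], [3, 7], [4], [5], [6], [8]] has shape [2, 2, 1, 1, 1, 1].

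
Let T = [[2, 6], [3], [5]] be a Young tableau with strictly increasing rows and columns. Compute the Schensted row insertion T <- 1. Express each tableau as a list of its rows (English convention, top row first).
In row 1, 1 replaces 2 (the leftmost entry greater than 1); 2 is bumped to row 2. In row 2, 2 replaces 3 (the leftmost entry greater than 2); 3 is bumped to row 3. In row 3, 3 replaces 5 (the leftmost entry greater than 3); 5 is bumped to row 4. 5 starts a new row 4. The new tableau is [[1, 6], [2], [3], [5]].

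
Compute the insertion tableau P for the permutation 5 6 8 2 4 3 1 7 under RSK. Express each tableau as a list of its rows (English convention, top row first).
Insert 5: appended to row 1. P = [[5]].
Insert 6: appended to row 1. P = [[5, 6]].
Insert 8: appended to row 1. P = [[5, 6, 8]].
Insert 2: 2 bumps 5 from row 1; 5 starts row 2. P = [[2, 6, 8], [5]].
Insert 4: 4 bumps 6 from row 1; 6 appends to row 2. P = [[2, 4, 8], [5, 6]].
Insert 3: 3 bumps 4 from row 1; 4 bumps 5 from row 2; 5 starts row 3. P = [[2, 3, 8], [4, 6], [5]].
Insert 1: 1 bumps 2 from row 1; 2 bumps 4 from row 2; 4 bumps 5 from row 3; 5 starts row 4. P = [[1, 3, 8], [2, 6], [4], [5]].
Insert 7: 7 bumps 8 from row 1; 8 appends to row 2. P = [[1, 3, 7], [2, 6, 8], [4], [5]].

So P = [[1, 3, 7], [2, 6, 8], [4], [5]].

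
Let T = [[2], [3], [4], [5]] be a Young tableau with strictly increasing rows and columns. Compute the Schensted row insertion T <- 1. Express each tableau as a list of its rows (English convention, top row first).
In row 1, 1 replaces 2 (the leftmost entry greater than 1); 2 is bumped to row 2. In row 2, 2 replaces 3 (the leftmost entry greater than 2); 3 is bumped to row 3. In row 3, 3 replaces 4 (the leftmost entry greater than 3); 4 is bumped to row 4. In row 4, 4 replaces 5 (the leftmost entry greater than 4); 5 is bumped to row 5. 5 starts a new row 5. The new tableau is [[1], [2], [3], [4], [5]].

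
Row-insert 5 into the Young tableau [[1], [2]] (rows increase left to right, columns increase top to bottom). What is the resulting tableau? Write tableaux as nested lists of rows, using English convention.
[[1, 5], [2]]

5 is larger than every entry of row 1, so it is appended to row 1. The new tableau is [[1, 5], [2]].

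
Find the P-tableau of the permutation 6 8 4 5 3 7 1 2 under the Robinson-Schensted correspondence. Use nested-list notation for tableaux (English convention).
P = [[1, 2, 7], [3, 5], [4, 8], [6]]

Insert 6: appended to row 1. P = [[6]].
Insert 8: appended to row 1. P = [[6, 8]].
Insert 4: 4 bumps 6 from row 1; 6 starts row 2. P = [[4, 8], [6]].
Insert 5: 5 bumps 8 from row 1; 8 appends to row 2. P = [[4, 5], [6, 8]].
Insert 3: 3 bumps 4 from row 1; 4 bumps 6 from row 2; 6 starts row 3. P = [[3, 5], [4, 8], [6]].
Insert 7: appended to row 1. P = [[3, 5, 7], [4, 8], [6]].
Insert 1: 1 bumps 3 from row 1; 3 bumps 4 from row 2; 4 bumps 6 from row 3; 6 starts row 4. P = [[1, 5, 7], [3, 8], [4], [6]].
Insert 2: 2 bumps 5 from row 1; 5 bumps 8 from row 2; 8 appends to row 3. P = [[1, 2, 7], [3, 5], [4, 8], [6]].

So P = [[1, 2, 7], [3, 5], [4, 8], [6]].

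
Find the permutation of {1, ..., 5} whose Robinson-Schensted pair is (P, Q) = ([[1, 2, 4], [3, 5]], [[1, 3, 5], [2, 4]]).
3 1 5 2 4

Reverse the RSK construction: for i from n down to 1, find the cell of Q containing i, remove the entry at that cell from P, and reverse-bump it up through P; the value ejected from row 1 is w(i).

Step i=5: Q has 5 at row 1, column 3; remove that cell from P, ejecting 4. So w(5) = 4. P is now [[1, 2], [3, 5]].
Step i=4: Q has 4 at row 2, column 2; remove 5 from row 2 of P and reverse-bump: 5 enters row 1 and ejects 2. So w(4) = 2. P is now [[1, 5], [3]].
Step i=3: Q has 3 at row 1, column 2; remove that cell from P, ejecting 5. So w(3) = 5. P is now [[1], [3]].
Step i=2: Q has 2 at row 2, column 1; remove 3 from row 2 of P and reverse-bump: 3 enters row 1 and ejects 1. So w(2) = 1. P is now [[3]].
Step i=1: Q has 1 at row 1, column 1; remove that cell from P, ejecting 3. So w(1) = 3. P is now [].

So w = 3 1 5 2 4.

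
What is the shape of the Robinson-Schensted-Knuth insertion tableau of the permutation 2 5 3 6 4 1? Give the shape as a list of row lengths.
Row-insert each entry into an empty tableau.

After inserting 2: P = [[2]].
After inserting 5: P = [[2, 5]].
After inserting 3: P = [[2, 3], [5]].
After inserting 6: P = [[2, 3, 6], [5]].
After inserting 4: P = [[2, 3, 4], [5, 6]].
After inserting 1: P = [[1, 3, 4], [2, 6], [5]].

The final insertion tableau P = [[1, 3, 4], [2, 6], [5]] has shape [3, 2, 1].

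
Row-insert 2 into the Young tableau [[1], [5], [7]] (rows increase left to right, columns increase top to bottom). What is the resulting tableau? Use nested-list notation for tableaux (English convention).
2 is larger than every entry of row 1, so it is appended to row 1. The new tableau is [[1, 2], [5], [7]].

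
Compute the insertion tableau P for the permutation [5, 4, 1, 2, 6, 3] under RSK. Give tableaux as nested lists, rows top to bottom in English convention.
Insert 5: appended to row 1. P = [[5]].
Insert 4: 4 bumps 5 from row 1; 5 starts row 2. P = [[4], [5]].
Insert 1: 1 bumps 4 from row 1; 4 bumps 5 from row 2; 5 starts row 3. P = [[1], [4], [5]].
Insert 2: appended to row 1. P = [[1, 2], [4], [5]].
Insert 6: appended to row 1. P = [[1, 2, 6], [4], [5]].
Insert 3: 3 bumps 6 from row 1; 6 appends to row 2. P = [[1, 2, 3], [4, 6], [5]].

So P = [[1, 2, 3], [4, 6], [5]].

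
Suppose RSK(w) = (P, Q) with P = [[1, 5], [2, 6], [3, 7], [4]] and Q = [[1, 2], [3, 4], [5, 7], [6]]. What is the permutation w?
Reverse the RSK construction: for i from n down to 1, find the cell of Q containing i, remove the entry at that cell from P, and reverse-bump it up through P; the value ejected from row 1 is w(i).

Step i=7: Q has 7 at row 3, column 2; remove 7 from row 3 of P and reverse-bump: 7 enters row 2 and ejects 6; 6 enters row 1 and ejects 5. So w(7) = 5. P is now [[1, 6], [2, 7], [3], [4]].
Step i=6: Q has 6 at row 4, column 1; remove 4 from row 4 of P and reverse-bump: 4 enters row 3 and ejects 3; 3 enters row 2 and ejects 2; 2 enters row 1 and ejects 1. So w(6) = 1. P is now [[2, 6], [3, 7], [4]].
Step i=5: Q has 5 at row 3, column 1; remove 4 from row 3 of P and reverse-bump: 4 enters row 2 and ejects 3; 3 enters row 1 and ejects 2. So w(5) = 2. P is now [[3, 6], [4, 7]].
Step i=4: Q has 4 at row 2, column 2; remove 7 from row 2 of P and reverse-bump: 7 enters row 1 and ejects 6. So w(4) = 6. P is now [[3, 7], [4]].
Step i=3: Q has 3 at row 2, column 1; remove 4 from row 2 of P and reverse-bump: 4 enters row 1 and ejects 3. So w(3) = 3. P is now [[4, 7]].
Step i=2: Q has 2 at row 1, column 2; remove that cell from P, ejecting 7. So w(2) = 7. P is now [[4]].
Step i=1: Q has 1 at row 1, column 1; remove that cell from P, ejecting 4. So w(1) = 4. P is now [].

So w = 4 7 3 6 2 1 5.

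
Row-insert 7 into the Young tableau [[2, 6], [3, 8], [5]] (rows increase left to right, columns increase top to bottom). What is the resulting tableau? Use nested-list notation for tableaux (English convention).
7 is larger than every entry of row 1, so it is appended to row 1. The new tableau is [[2, 6, 7], [3, 8], [5]].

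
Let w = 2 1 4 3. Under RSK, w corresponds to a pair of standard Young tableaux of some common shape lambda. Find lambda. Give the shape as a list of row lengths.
[2, 2]

Row-insert each entry into an empty tableau.

After inserting 2: P = [[2]].
After inserting 1: P = [[1], [2]].
After inserting 4: P = [[1, 4], [2]].
After inserting 3: P = [[1, 3], [2, 4]].

The final insertion tableau P = [[1, 3], [2, 4]] has shape [2, 2].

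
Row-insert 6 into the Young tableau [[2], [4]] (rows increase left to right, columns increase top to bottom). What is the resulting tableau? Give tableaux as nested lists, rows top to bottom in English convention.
6 is larger than every entry of row 1, so it is appended to row 1. The new tableau is [[2, 6], [4]].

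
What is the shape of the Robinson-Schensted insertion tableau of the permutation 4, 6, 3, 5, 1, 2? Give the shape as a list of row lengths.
[2, 2, 2]

RSK row insertion gives P = [[1, 2], [3, 5], [4, 6]], which has shape [2, 2, 2].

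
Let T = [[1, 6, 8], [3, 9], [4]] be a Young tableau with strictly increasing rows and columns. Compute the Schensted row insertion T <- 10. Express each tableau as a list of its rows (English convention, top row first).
[[1, 6, 8, 10], [3, 9], [4]]

10 is larger than every entry of row 1, so it is appended to row 1. The new tableau is [[1, 6, 8, 10], [3, 9], [4]].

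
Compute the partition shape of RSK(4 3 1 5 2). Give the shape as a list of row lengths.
[2, 2, 1]

RSK row insertion gives P = [[1, 2], [3, 5], [4]], which has shape [2, 2, 1].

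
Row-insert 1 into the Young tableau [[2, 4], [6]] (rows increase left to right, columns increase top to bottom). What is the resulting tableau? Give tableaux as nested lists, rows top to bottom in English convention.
[[1, 4], [2], [6]]

In row 1, 1 replaces 2 (the leftmost entry greater than 1); 2 is bumped to row 2. In row 2, 2 replaces 6 (the leftmost entry greater than 2); 6 is bumped to row 3. 6 starts a new row 3. The new tableau is [[1, 4], [2], [6]].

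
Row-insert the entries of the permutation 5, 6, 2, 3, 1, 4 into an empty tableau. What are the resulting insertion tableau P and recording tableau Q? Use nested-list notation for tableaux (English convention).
Insert each entry of the permutation into P by Schensted row insertion, recording in Q the position of each new cell.

After inserting 5: P = [[5]].
After inserting 6: P = [[5, 6]].
After inserting 2: P = [[2, 6], [5]].
After inserting 3: P = [[2, 3], [5, 6]].
After inserting 1: P = [[1, 3], [2, 6], [5]].
After inserting 4: P = [[1, 3, 4], [2, 6], [5]].

So P = [[1, 3, 4], [2, 6], [5]], Q = [[1, 2, 6], [3, 4], [5]].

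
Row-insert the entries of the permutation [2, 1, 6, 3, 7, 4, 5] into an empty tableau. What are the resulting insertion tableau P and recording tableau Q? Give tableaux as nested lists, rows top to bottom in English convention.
Insert each entry of the permutation into P by Schensted row insertion, recording in Q the position of each new cell.

After inserting 2: P = [[2]].
After inserting 1: P = [[1], [2]].
After inserting 6: P = [[1, 6], [2]].
After inserting 3: P = [[1, 3], [2, 6]].
After inserting 7: P = [[1, 3, 7], [2, 6]].
After inserting 4: P = [[1, 3, 4], [2, 6, 7]].
After inserting 5: P = [[1, 3, 4, 5], [2, 6, 7]].

So P = [[1, 3, 4, 5], [2, 6, 7]], Q = [[1, 3, 5, 7], [2, 4, 6]].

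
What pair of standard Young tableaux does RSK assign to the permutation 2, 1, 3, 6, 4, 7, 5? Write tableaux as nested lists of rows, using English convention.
Insert each entry of the permutation into P by Schensted row insertion, recording in Q the position of each new cell.

Insert 2: appended to row 1. P = [[2]], Q = [[1]].
Insert 1: 1 bumps 2 from row 1; 2 starts row 2. P = [[1], [2]], Q = [[1], [2]].
Insert 3: appended to row 1. P = [[1, 3], [2]], Q = [[1, 3], [2]].
Insert 6: appended to row 1. P = [[1, 3, 6], [2]], Q = [[1, 3, 4], [2]].
Insert 4: 4 bumps 6 from row 1; 6 appends to row 2. P = [[1, 3, 4], [2, 6]], Q = [[1, 3, 4], [2, 5]].
Insert 7: appended to row 1. P = [[1, 3, 4, 7], [2, 6]], Q = [[1, 3, 4, 6], [2, 5]].
Insert 5: 5 bumps 7 from row 1; 7 appends to row 2. P = [[1, 3, 4, 5], [2, 6, 7]], Q = [[1, 3, 4, 6], [2, 5, 7]].

So P = [[1, 3, 4, 5], [2, 6, 7]], Q = [[1, 3, 4, 6], [2, 5, 7]].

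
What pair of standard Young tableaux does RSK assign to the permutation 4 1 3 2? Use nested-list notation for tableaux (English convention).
Insert each entry of the permutation into P by Schensted row insertion, recording in Q the position of each new cell.

Insert 4: appended to row 1. P = [[4]].
Insert 1: 1 bumps 4 from row 1; 4 starts row 2. P = [[1], [4]].
Insert 3: appended to row 1. P = [[1, 3], [4]].
Insert 2: 2 bumps 3 from row 1; 3 bumps 4 from row 2; 4 starts row 3. P = [[1, 2], [3], [4]].

So P = [[1, 2], [3], [4]], Q = [[1, 3], [2], [4]].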